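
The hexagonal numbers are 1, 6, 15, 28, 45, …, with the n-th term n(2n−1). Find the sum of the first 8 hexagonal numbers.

Σ i(2i−1) = 2Σi² − Σi over i = 1..8.
Σi = 36 and Σi² = 204.
2·204 − 1·36 = 372.

372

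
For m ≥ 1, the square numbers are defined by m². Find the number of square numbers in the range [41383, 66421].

The n-th square number is n².
Smallest index with value ≥ 41383: n = 204 (giving 41616).
Largest index with value ≤ 66421: n = 257 (giving 66049).
Indices 204 through 257: 54 terms.

54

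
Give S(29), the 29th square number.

The 29th square number is n² with n = 29.
29² = 841.

841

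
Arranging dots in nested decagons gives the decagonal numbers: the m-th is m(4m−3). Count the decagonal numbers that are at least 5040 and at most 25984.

45

The n-th decagonal number is n(4n−3).
Smallest index with value ≥ 5040: n = 36 (giving 5076).
Largest index with value ≤ 25984: n = 80 (giving 25360).
Indices 36 through 80: 45 terms.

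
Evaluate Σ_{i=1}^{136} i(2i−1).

Σ i(2i−1) = 2Σi² − Σi over i = 1..136.
Σi = 9316 and Σi² = 847756.
2·847756 − 1·9316 = 1686196.

1686196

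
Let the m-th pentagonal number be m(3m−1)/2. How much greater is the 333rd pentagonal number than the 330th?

333·(3·333 − 1)/2 = 166167 and 330·(3·330 − 1)/2 = 163185.
Difference: 166167 − 163185 = 2982.

2982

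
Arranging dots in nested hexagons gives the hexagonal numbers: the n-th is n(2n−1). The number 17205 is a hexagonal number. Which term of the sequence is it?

Set n(2n−1) = 17205, giving 2n² − n − 17205 = 0.
The discriminant is 1 + 8·17205 = 137641, and √137641 = 371.
So n = (1 + 371) / 4 = 372/4 = 93.
Check: 93·(2·93 − 1) = 17205. ✓

93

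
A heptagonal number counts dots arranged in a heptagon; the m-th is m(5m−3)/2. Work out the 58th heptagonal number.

8323

The 58th heptagonal number is n(5n−3)/2 with n = 58.
58·(5·58 − 3)/2 = 58·287/2 = 8323.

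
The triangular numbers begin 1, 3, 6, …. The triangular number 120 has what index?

15

Set n(n+1)/2 = 120, giving n² + n − 240 = 0.
The discriminant is 1 + 8·120 = 961, and √961 = 31.
So n = (-1 + 31) / 2 = 30/2 = 15.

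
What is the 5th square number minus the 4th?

9

n² − (n−1)² = 2n − 1, so 5² − 4² = 2·5 − 1 = 9.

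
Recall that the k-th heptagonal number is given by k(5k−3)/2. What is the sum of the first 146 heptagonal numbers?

2604056

Σ i(5i−3)/2 = (5Σi² − 3Σi) / 2 over i = 1..146.
Σi = 10731 and Σi² = 1048061.
(5·1048061 − 3·10731) / 2 = 5208112/2 = 2604056.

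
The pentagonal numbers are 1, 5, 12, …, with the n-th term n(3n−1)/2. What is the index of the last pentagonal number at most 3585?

49

Solve n(3n−1)/2 ≤ 3585 for integer n.
n = 49 gives 3577 ≤ 3585, while n = 50 gives 3725 > 3585; so the answer is index 49.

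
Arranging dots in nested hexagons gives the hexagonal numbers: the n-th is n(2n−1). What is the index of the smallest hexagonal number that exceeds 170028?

Solve n(2n−1) > 170028 for integer n.
The largest n with value ≤ 170028 is 291 (since 169071 ≤ 170028 < 170236), so the first above is n = 292, value 170236.

292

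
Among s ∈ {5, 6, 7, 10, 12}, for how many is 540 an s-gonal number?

s = 5: P(5, 19) = 532 and P(5, 20) = 590; 540 is not s-gonal.
s = 6: P(6, 16) = 496 and P(6, 17) = 561; 540 is not s-gonal.
s = 7: P(7, 15) = 540. ✓
s = 10: P(10, 12) = 540. ✓
s = 12: P(12, 10) = 460 and P(12, 11) = 561; 540 is not s-gonal.
Hits: s ∈ {7, 10} → 2.

2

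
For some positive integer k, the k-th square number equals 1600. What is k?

40

We need n² = 1600, so n = √1600 = 40.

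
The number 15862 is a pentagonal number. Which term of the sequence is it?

103

Set n(3n−1)/2 = 15862, giving 3n² − n − 31724 = 0.
The discriminant is 1 + 24·15862 = 380689, and √380689 = 617.
So n = (1 + 617) / 6 = 618/6 = 103.
Check: 103·(3·103 − 1)/2 = 15862. ✓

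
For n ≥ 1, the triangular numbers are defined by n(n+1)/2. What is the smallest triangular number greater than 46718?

Solve n(n+1)/2 > 46718 for integer n.
The largest n with value ≤ 46718 is 305 (since 46665 ≤ 46718 < 46971), so the first above is n = 306, value 46971.

46971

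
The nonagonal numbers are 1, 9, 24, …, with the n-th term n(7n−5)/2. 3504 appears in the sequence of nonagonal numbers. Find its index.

32

Set n(7n−5)/2 = 3504, giving 7n² − 5n − 7008 = 0.
So n = (5 + 443) / 14 = 448/14 = 32.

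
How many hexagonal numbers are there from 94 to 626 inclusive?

10

The n-th hexagonal number is n(2n−1).
Smallest index with value ≥ 94: n = 8 (giving 120).
Largest index with value ≤ 626: n = 17 (giving 561).
Indices 8 through 17: 10 terms.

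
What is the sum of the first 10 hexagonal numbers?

715

Σ i(2i−1) = 2Σi² − Σi over i = 1..10.
Σi = 55 and Σi² = 385.
2·385 − 1·55 = 715.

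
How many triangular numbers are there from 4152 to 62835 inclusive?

The n-th triangular number is n(n+1)/2.
Smallest index with value ≥ 4152: n = 91 (giving 4186).
Largest index with value ≤ 62835: n = 354 (giving 62835).
Indices 91 through 354: 264 terms.

264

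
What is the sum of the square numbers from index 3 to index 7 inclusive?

Σ_{i=3}^{7} i² = 140 − 5 = 135.

135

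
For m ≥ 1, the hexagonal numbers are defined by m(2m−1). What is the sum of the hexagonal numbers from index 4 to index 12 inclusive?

1200

Σ i(2i−1) = 2Σi² − Σi over i = 4..12.
Σi = 78 − 6 = 72 and Σi² = 650 − 14 = 636.
2·636 − 1·72 = 1200.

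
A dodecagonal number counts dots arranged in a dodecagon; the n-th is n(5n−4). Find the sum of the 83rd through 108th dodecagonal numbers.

1183013

Σ i(5i−4) = 5Σi² − 4Σi over i = 83..108.
Σi = 5886 − 3403 = 2483 and Σi² = 425754 − 187165 = 238589.
5·238589 − 4·2483 = 1183013.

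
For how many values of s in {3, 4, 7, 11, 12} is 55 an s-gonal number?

2

s = 3: P(3, 10) = 55. ✓
s = 4: P(4, 7) = 49 and P(4, 8) = 64; 55 is not s-gonal.
s = 7: P(7, 5) = 55. ✓
s = 11: P(11, 3) = 30 and P(11, 4) = 58; 55 is not s-gonal.
s = 12: P(12, 3) = 33 and P(12, 4) = 64; 55 is not s-gonal.
Hits: s ∈ {3, 7} → 2.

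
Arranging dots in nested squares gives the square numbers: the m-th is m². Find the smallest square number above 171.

196

Solve n² > 171 for integer n.
The largest n with value ≤ 171 is 13 (since 169 ≤ 171 < 196), so the first above is n = 14, value 196.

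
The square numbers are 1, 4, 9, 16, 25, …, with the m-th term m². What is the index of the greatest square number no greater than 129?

11

Solve n² ≤ 129 for integer n.
n = 11 gives 121 ≤ 129, while n = 12 gives 144 > 129; so the answer is index 11.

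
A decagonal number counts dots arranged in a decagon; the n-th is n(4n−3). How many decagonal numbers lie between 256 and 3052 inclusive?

The n-th decagonal number is n(4n−3).
Smallest index with value ≥ 256: n = 9 (giving 297).
Largest index with value ≤ 3052: n = 28 (giving 3052).
Indices 9 through 28: 20 terms.

20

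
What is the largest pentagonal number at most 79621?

79235

Solve n(3n−1)/2 ≤ 79621 for integer n.
n = 230 gives 79235 ≤ 79621, while n = 231 gives 79926 > 79621; so the answer is 79235.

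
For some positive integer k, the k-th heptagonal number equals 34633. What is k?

Set n(5n−3)/2 = 34633, giving 5n² − 3n − 69266 = 0.
The discriminant is 9 + 40·34633 = 1385329, and √1385329 = 1177.
So n = (3 + 1177) / 10 = 1180/10 = 118.

118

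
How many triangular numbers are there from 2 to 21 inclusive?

5

The n-th triangular number is n(n+1)/2.
Smallest index with value ≥ 2: n = 2 (giving 3).
Largest index with value ≤ 21: n = 6 (giving 21).
Indices 2 through 6: 5 terms.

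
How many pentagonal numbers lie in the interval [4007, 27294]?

The n-th pentagonal number is n(3n−1)/2.
Smallest index with value ≥ 4007: n = 52 (giving 4030).
Largest index with value ≤ 27294: n = 135 (giving 27270).
Indices 52 through 135: 84 terms.

84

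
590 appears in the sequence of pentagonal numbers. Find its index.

20

Set n(3n−1)/2 = 590, giving 3n² − n − 1180 = 0.
The discriminant is 1 + 24·590 = 14161, and √14161 = 119.
So n = (1 + 119) / 6 = 120/6 = 20.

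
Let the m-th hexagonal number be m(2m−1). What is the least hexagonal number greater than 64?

66

Solve n(2n−1) > 64 for integer n.
The largest n with value ≤ 64 is 5 (since 45 ≤ 64 < 66), so the first above is n = 6, value 66.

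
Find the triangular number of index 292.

The 292nd triangular number is n(n+1)/2 with n = 292.
292·293/2 = 85556/2 = 42778.

42778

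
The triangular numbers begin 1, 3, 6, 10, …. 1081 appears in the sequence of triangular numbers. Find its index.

46

Set n(n+1)/2 = 1081, giving n² + n − 2162 = 0.
So n = (-1 + 93) / 2 = 92/2 = 46.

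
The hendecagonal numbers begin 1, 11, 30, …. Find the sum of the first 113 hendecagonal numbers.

2170617

Σ i(9i−7)/2 = (9Σi² − 7Σi) / 2 over i = 1..113.
Σi = 6441 and Σi² = 487369.
(9·487369 − 7·6441) / 2 = 4341234/2 = 2170617.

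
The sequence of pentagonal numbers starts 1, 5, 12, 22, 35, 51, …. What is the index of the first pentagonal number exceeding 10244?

83

Solve n(3n−1)/2 > 10244 for integer n.
The largest n with value ≤ 10244 is 82 (since 10045 ≤ 10244 < 10292), so the first above is n = 83, value 10292.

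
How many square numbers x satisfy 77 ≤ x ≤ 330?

10

The n-th square number is n².
Smallest index with value ≥ 77: n = 9 (giving 81).
Largest index with value ≤ 330: n = 18 (giving 324).
Indices 9 through 18: 10 terms.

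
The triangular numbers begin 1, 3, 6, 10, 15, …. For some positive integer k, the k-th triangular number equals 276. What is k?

Set n(n+1)/2 = 276, giving n² + n − 552 = 0.
The discriminant is 1 + 8·276 = 2209, and √2209 = 47.
So n = (-1 + 47) / 2 = 46/2 = 23.

23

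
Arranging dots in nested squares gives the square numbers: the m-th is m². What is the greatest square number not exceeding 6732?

6724

Solve n² ≤ 6732 for integer n.
n = 82 gives 6724 ≤ 6732, while n = 83 gives 6889 > 6732; so the answer is 6724.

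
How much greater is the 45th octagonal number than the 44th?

Consecutive octagonal numbers differ by 6n − 5: here 6·45 − 5 = 265.

265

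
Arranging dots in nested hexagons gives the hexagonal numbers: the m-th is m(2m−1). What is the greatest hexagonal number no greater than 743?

703

Solve n(2n−1) ≤ 743 for integer n.
n = 19 gives 703 ≤ 743, while n = 20 gives 780 > 743; so the answer is 703.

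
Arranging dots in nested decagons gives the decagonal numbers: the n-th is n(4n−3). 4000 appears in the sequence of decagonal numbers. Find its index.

Set n(4n−3) = 4000, giving 4n² − 3n − 4000 = 0.
The discriminant is 9 + 16·4000 = 64009, and √64009 = 253.
So n = (3 + 253) / 8 = 256/8 = 32.

32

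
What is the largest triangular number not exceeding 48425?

Solve n(n+1)/2 ≤ 48425 for integer n.
n = 310 gives 48205 ≤ 48425, while n = 311 gives 48516 > 48425; so the answer is 48205.

48205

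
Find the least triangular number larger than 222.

231

Solve n(n+1)/2 > 222 for integer n.
The largest n with value ≤ 222 is 20 (since 210 ≤ 222 < 231), so the first above is n = 21, value 231.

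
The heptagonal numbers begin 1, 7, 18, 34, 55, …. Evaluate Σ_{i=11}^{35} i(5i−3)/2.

Σ i(5i−3)/2 = (5Σi² − 3Σi) / 2 over i = 11..35.
Σi = 630 − 55 = 575 and Σi² = 14910 − 385 = 14525.
(5·14525 − 3·575) / 2 = 70900/2 = 35450.

35450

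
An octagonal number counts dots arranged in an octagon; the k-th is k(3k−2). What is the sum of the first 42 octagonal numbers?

Σ i(3i−2) = 3Σi² − 2Σi over i = 1..42.
Σi = 903 and Σi² = 25585.
3·25585 − 2·903 = 74949.

74949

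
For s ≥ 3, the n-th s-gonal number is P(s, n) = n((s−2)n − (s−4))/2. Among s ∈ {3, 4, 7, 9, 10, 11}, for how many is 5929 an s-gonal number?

2

s = 3: P(3, 108) = 5886 and P(3, 109) = 5995; 5929 is not s-gonal.
s = 4: P(4, 77) = 5929. ✓
s = 7: P(7, 49) = 5929. ✓
s = 9: P(9, 41) = 5781 and P(9, 42) = 6069; 5929 is not s-gonal.
s = 10: P(10, 38) = 5662 and P(10, 39) = 5967; 5929 is not s-gonal.
s = 11: P(11, 36) = 5706 and P(11, 37) = 6031; 5929 is not s-gonal.
Hits: s ∈ {4, 7} → 2.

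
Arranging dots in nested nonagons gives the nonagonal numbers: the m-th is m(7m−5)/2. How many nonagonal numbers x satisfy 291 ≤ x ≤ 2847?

19

The n-th nonagonal number is n(7n−5)/2.
Smallest index with value ≥ 291: n = 10 (giving 325).
Largest index with value ≤ 2847: n = 28 (giving 2674).
Indices 10 through 28: 19 terms.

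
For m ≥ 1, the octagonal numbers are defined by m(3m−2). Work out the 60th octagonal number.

The 60th octagonal number is n(3n−2) with n = 60.
60·(3·60 − 2) = 60·178 = 10680.

10680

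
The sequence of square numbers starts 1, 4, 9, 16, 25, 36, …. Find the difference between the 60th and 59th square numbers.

119

n² − (n−1)² = 2n − 1, so 60² − 59² = 2·60 − 1 = 119.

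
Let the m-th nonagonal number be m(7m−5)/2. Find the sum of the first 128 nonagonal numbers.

Σ i(7i−5)/2 = (7Σi² − 5Σi) / 2 over i = 1..128.
Σi = 8256 and Σi² = 707264.
(7·707264 − 5·8256) / 2 = 4909568/2 = 2454784.

2454784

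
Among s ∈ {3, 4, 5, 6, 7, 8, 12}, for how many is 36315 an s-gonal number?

s = 3: P(3, 269) = 36315. ✓
s = 4: P(4, 190) = 36100 and P(4, 191) = 36481; 36315 is not s-gonal.
s = 5: P(5, 155) = 35960 and P(5, 156) = 36426; 36315 is not s-gonal.
s = 6: P(6, 135) = 36315. ✓
s = 7: P(7, 120) = 35820 and P(7, 121) = 36421; 36315 is not s-gonal.
s = 8: P(8, 110) = 36080 and P(8, 111) = 36741; 36315 is not s-gonal.
s = 12: P(12, 85) = 35785 and P(12, 86) = 36636; 36315 is not s-gonal.
Hits: s ∈ {3, 6} → 2.

2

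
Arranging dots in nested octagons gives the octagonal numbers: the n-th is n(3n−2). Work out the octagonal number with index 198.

The 198th octagonal number is n(3n−2) with n = 198.
198·(3·198 − 2) = 198·592 = 117216.

117216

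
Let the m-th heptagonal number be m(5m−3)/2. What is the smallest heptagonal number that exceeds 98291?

Solve n(5n−3)/2 > 98291 for integer n.
The largest n with value ≤ 98291 is 198 (since 97713 ≤ 98291 < 98704), so the first above is n = 199, value 98704.

98704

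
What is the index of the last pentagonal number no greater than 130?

9

Solve n(3n−1)/2 ≤ 130 for integer n.
n = 9 gives 117 ≤ 130, while n = 10 gives 145 > 130; so the answer is index 9.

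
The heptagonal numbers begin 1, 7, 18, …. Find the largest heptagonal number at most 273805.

273406

Solve n(5n−3)/2 ≤ 273805 for integer n.
n = 331 gives 273406 ≤ 273805, while n = 332 gives 275062 > 273805; so the answer is 273406.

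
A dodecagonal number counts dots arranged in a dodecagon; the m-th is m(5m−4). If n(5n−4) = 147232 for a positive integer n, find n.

Set n(5n−4) = 147232, giving 5n² − 4n − 147232 = 0.
So n = (4 + 1716) / 10 = 1720/10 = 172.

172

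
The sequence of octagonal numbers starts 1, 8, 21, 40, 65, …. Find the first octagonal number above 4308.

4485

Solve n(3n−2) > 4308 for integer n.
The largest n with value ≤ 4308 is 38 (since 4256 ≤ 4308 < 4485), so the first above is n = 39, value 4485.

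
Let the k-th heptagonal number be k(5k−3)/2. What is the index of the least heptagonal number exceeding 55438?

150

Solve n(5n−3)/2 > 55438 for integer n.
The largest n with value ≤ 55438 is 149 (since 55279 ≤ 55438 < 56025), so the first above is n = 150, value 56025.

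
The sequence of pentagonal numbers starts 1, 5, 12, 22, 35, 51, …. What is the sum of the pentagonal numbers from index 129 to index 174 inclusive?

Σ i(3i−1)/2 = (3Σi² − Σi) / 2 over i = 129..174.
Σi = 15225 − 8256 = 6969 and Σi² = 1771175 − 707264 = 1063911.
(3·1063911 − 1·6969) / 2 = 3184764/2 = 1592382.

1592382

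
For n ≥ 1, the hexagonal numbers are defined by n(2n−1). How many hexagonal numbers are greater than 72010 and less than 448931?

284

The n-th hexagonal number is n(2n−1).
Smallest index with value > 72010: n = 191 (giving 72771).
Largest index with value < 448931: n = 474 (giving 448878).
Indices 191 through 474: 284 terms.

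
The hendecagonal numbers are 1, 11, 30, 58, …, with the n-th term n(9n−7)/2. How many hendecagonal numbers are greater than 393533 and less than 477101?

The n-th hendecagonal number is n(9n−7)/2.
Smallest index with value > 393533: n = 297 (giving 395901).
Largest index with value < 477101: n = 325 (giving 474175).
Indices 297 through 325: 29 terms.

29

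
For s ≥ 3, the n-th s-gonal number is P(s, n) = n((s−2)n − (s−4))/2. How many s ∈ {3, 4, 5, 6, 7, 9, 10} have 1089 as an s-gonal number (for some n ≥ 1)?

s = 3: P(3, 46) = 1081 and P(3, 47) = 1128; 1089 is not s-gonal.
s = 4: P(4, 33) = 1089. ✓
s = 5: P(5, 27) = 1080 and P(5, 28) = 1162; 1089 is not s-gonal.
s = 6: P(6, 23) = 1035 and P(6, 24) = 1128; 1089 is not s-gonal.
s = 7: P(7, 21) = 1071 and P(7, 22) = 1177; 1089 is not s-gonal.
s = 9: P(9, 18) = 1089. ✓
s = 10: P(10, 16) = 976 and P(10, 17) = 1105; 1089 is not s-gonal.
Hits: s ∈ {4, 9} → 2.

2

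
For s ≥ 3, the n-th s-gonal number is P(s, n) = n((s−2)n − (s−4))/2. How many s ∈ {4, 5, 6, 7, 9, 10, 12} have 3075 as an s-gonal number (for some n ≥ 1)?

s = 4: P(4, 55) = 3025 and P(4, 56) = 3136; 3075 is not s-gonal.
s = 5: P(5, 45) = 3015 and P(5, 46) = 3151; 3075 is not s-gonal.
s = 6: P(6, 39) = 3003 and P(6, 40) = 3160; 3075 is not s-gonal.
s = 7: P(7, 35) = 3010 and P(7, 36) = 3186; 3075 is not s-gonal.
s = 9: P(9, 30) = 3075. ✓
s = 10: P(10, 28) = 3052 and P(10, 29) = 3277; 3075 is not s-gonal.
s = 12: P(12, 25) = 3025 and P(12, 26) = 3276; 3075 is not s-gonal.
Hits: s ∈ {9} → 1.

1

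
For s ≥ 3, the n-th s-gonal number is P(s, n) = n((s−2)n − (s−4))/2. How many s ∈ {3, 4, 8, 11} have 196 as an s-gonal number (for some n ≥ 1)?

s = 3: P(3, 19) = 190 and P(3, 20) = 210; 196 is not s-gonal.
s = 4: P(4, 14) = 196. ✓
s = 8: P(8, 8) = 176 and P(8, 9) = 225; 196 is not s-gonal.
s = 11: P(11, 7) = 196. ✓
Hits: s ∈ {4, 11} → 2.

2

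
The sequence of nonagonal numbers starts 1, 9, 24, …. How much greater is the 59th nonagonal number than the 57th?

807

59·(7·59 − 5)/2 = 12036 and 57·(7·57 − 5)/2 = 11229.
Difference: 12036 − 11229 = 807.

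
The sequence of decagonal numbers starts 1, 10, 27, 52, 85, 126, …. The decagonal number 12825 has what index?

57

Set n(4n−3) = 12825, giving 4n² − 3n − 12825 = 0.
So n = (3 + 453) / 8 = 456/8 = 57.
Check: 57·(4·57 − 3) = 12825. ✓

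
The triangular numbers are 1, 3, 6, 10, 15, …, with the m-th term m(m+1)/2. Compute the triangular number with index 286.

41041

The 286th triangular number is n(n+1)/2 with n = 286.
286·287/2 = 82082/2 = 41041.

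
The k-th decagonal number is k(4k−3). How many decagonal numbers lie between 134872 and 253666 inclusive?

The n-th decagonal number is n(4n−3).
Smallest index with value ≥ 134872: n = 184 (giving 134872).
Largest index with value ≤ 253666: n = 252 (giving 253260).
Indices 184 through 252: 69 terms.

69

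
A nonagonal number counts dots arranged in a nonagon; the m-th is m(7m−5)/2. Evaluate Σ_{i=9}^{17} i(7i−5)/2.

5241

Σ i(7i−5)/2 = (7Σi² − 5Σi) / 2 over i = 9..17.
Σi = 153 − 36 = 117 and Σi² = 1785 − 204 = 1581.
(7·1581 − 5·117) / 2 = 10482/2 = 5241.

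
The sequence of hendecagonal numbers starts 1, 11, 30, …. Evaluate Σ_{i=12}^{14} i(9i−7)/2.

2154

Σ i(9i−7)/2 = (9Σi² − 7Σi) / 2 over i = 12..14.
Σi = 105 − 66 = 39 and Σi² = 1015 − 506 = 509.
(9·509 − 7·39) / 2 = 4308/2 = 2154.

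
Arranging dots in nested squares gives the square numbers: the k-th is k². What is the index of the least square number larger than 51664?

Solve n² > 51664 for integer n.
The largest n with value ≤ 51664 is 227 (since 51529 ≤ 51664 < 51984), so the first above is n = 228, value 51984.

228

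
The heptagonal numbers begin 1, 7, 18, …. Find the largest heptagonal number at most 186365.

185913

Solve n(5n−3)/2 ≤ 186365 for integer n.
n = 273 gives 185913 ≤ 186365, while n = 274 gives 187279 > 186365; so the answer is 185913.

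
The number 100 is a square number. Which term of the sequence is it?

10

We need n² = 100, so n = √100 = 10.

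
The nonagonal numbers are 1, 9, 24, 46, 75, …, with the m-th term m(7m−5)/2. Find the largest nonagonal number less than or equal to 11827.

Solve n(7n−5)/2 ≤ 11827 for integer n.
n = 58 gives 11629 ≤ 11827, while n = 59 gives 12036 > 11827; so the answer is 11629.

11629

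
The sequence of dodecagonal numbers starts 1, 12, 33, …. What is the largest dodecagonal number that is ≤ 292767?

Solve n(5n−4) ≤ 292767 for integer n.
n = 242 gives 291852 ≤ 292767, while n = 243 gives 294273 > 292767; so the answer is 291852.

291852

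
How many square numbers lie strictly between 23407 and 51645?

The n-th square number is n².
Smallest index with value > 23407: n = 153 (giving 23409).
Largest index with value < 51645: n = 227 (giving 51529).
Indices 153 through 227: 75 terms.

75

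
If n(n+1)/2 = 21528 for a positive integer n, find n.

207

Set n(n+1)/2 = 21528, giving n² + n − 43056 = 0.
The discriminant is 1 + 8·21528 = 172225, and √172225 = 415.
So n = (-1 + 415) / 2 = 414/2 = 207.
Check: 207·208/2 = 21528. ✓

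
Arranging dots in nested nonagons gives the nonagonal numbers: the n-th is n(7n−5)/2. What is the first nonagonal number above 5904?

Solve n(7n−5)/2 > 5904 for integer n.
The largest n with value ≤ 5904 is 41 (since 5781 ≤ 5904 < 6069), so the first above is n = 42, value 6069.

6069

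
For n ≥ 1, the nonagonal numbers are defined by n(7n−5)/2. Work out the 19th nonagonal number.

19·(7·19 − 5)/2 = 19·128/2 = 19·64 = 1216.

1216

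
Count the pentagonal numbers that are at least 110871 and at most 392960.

240

The n-th pentagonal number is n(3n−1)/2.
Smallest index with value ≥ 110871: n = 273 (giving 111657).
Largest index with value ≤ 392960: n = 512 (giving 392960).
Indices 273 through 512: 240 terms.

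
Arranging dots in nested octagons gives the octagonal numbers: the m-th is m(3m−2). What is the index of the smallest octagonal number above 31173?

Solve n(3n−2) > 31173 for integer n.
The largest n with value ≤ 31173 is 102 (since 31008 ≤ 31173 < 31621), so the first above is n = 103, value 31621.

103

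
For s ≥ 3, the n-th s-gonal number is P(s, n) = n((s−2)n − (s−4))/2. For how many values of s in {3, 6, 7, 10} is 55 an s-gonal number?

s = 3: P(3, 10) = 55. ✓
s = 6: P(6, 5) = 45 and P(6, 6) = 66; 55 is not s-gonal.
s = 7: P(7, 5) = 55. ✓
s = 10: P(10, 4) = 52 and P(10, 5) = 85; 55 is not s-gonal.
Hits: s ∈ {3, 7} → 2.

2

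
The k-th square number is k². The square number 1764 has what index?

42

We need n² = 1764, so n = √1764 = 42.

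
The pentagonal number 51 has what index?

6

Set n(3n−1)/2 = 51, giving 3n² − n − 102 = 0.
The discriminant is 1 + 24·51 = 1225, and √1225 = 35.
So n = (1 + 35) / 6 = 36/6 = 6.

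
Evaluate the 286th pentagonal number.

122551

286·(3·286 − 1)/2 = 286·857/2 = 122551.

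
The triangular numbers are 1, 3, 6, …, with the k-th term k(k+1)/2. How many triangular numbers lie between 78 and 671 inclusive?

The n-th triangular number is n(n+1)/2.
Smallest index with value ≥ 78: n = 12 (giving 78).
Largest index with value ≤ 671: n = 36 (giving 666).
Indices 12 through 36: 25 terms.

25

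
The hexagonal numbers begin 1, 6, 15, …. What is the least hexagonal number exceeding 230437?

Solve n(2n−1) > 230437 for integer n.
The largest n with value ≤ 230437 is 339 (since 229503 ≤ 230437 < 230860), so the first above is n = 340, value 230860.

230860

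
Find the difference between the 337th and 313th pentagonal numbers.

337·(3·337 − 1)/2 = 170185 and 313·(3·313 − 1)/2 = 146797.
Difference: 170185 − 146797 = 23388.

23388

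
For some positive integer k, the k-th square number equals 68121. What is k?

261

We need n² = 68121, so n = √68121 = 261.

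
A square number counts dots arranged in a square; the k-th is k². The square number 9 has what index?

We need n² = 9, so n = √9 = 3.
Check: 3² = 9. ✓

3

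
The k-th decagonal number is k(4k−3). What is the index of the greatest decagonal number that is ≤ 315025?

281

Solve n(4n−3) ≤ 315025 for integer n.
n = 281 gives 315001 ≤ 315025, while n = 282 gives 317250 > 315025; so the answer is index 281.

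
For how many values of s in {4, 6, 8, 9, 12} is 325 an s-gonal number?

s = 4: P(4, 18) = 324 and P(4, 19) = 361; 325 is not s-gonal.
s = 6: P(6, 13) = 325. ✓
s = 8: P(8, 10) = 280 and P(8, 11) = 341; 325 is not s-gonal.
s = 9: P(9, 10) = 325. ✓
s = 12: P(12, 8) = 288 and P(12, 9) = 369; 325 is not s-gonal.
Hits: s ∈ {6, 9} → 2.

2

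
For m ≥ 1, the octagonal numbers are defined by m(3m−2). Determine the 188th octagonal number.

105656

188·(3·188 − 2) = 188·562 = 105656.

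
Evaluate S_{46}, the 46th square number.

2116

46² = 2116.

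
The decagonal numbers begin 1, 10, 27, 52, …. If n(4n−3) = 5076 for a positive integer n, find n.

36

Set n(4n−3) = 5076, giving 4n² − 3n − 5076 = 0.
The discriminant is 9 + 16·5076 = 81225, and √81225 = 285.
So n = (3 + 285) / 8 = 288/8 = 36.
Check: 36·(4·36 − 3) = 5076. ✓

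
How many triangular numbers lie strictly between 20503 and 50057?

113

The n-th triangular number is n(n+1)/2.
Smallest index with value > 20503: n = 203 (giving 20706).
Largest index with value < 50057: n = 315 (giving 49770).
Indices 203 through 315: 113 terms.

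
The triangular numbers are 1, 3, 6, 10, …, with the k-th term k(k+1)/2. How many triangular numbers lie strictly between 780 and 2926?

The n-th triangular number is n(n+1)/2.
Smallest index with value > 780: n = 40 (giving 820).
Largest index with value < 2926: n = 75 (giving 2850).
Indices 40 through 75: 36 terms.

36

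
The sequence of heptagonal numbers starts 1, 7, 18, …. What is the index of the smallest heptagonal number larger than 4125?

Solve n(5n−3)/2 > 4125 for integer n.
The largest n with value ≤ 4125 is 40 (since 3940 ≤ 4125 < 4141), so the first above is n = 41, value 4141.

41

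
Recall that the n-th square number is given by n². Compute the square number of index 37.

The 37th square number is n² with n = 37.
37² = 1369.

1369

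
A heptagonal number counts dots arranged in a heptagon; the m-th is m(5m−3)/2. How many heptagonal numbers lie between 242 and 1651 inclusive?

The n-th heptagonal number is n(5n−3)/2.
Smallest index with value ≥ 242: n = 11 (giving 286).
Largest index with value ≤ 1651: n = 26 (giving 1651).
Indices 11 through 26: 16 terms.

16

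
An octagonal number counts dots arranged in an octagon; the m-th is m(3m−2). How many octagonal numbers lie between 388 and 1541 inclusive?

The n-th octagonal number is n(3n−2).
Smallest index with value ≥ 388: n = 12 (giving 408).
Largest index with value ≤ 1541: n = 23 (giving 1541).
Indices 12 through 23: 12 terms.

12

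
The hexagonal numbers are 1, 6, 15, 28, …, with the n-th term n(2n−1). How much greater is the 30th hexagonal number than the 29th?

117

Consecutive hexagonal numbers differ by 4n − 3: here 4·30 − 3 = 117.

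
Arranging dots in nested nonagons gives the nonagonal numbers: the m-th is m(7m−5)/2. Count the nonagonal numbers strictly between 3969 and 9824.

19

The n-th nonagonal number is n(7n−5)/2.
Smallest index with value > 3969: n = 35 (giving 4200).
Largest index with value < 9824: n = 53 (giving 9699).
Indices 35 through 53: 19 terms.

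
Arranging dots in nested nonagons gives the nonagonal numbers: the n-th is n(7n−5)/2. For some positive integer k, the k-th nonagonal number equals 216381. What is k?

Set n(7n−5)/2 = 216381, giving 7n² − 5n − 432762 = 0.
So n = (5 + 3481) / 14 = 3486/14 = 249.
Check: 249·(7·249 − 5)/2 = 216381. ✓

249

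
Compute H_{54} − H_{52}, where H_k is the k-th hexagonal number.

54·(2·54 − 1) = 5778 and 52·(2·52 − 1) = 5356.
Difference: 5778 − 5356 = 422.

422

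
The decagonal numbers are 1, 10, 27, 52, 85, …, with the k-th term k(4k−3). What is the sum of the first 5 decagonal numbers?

175

Σ i(4i−3) = 4Σi² − 3Σi over i = 1..5.
Σi = 15 and Σi² = 55.
4·55 − 3·15 = 175.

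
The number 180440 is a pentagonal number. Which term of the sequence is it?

347

Set n(3n−1)/2 = 180440, giving 3n² − n − 360880 = 0.
The discriminant is 1 + 24·180440 = 4330561, and √4330561 = 2081.
So n = (1 + 2081) / 6 = 2082/6 = 347.
Check: 347·(3·347 − 1)/2 = 180440. ✓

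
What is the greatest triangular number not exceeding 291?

276

Solve n(n+1)/2 ≤ 291 for integer n.
n = 23 gives 276 ≤ 291, while n = 24 gives 300 > 291; so the answer is 276.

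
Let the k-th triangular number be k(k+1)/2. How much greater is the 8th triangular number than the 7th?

Consecutive triangular numbers differ by n: T_{8} − T_{7} = 8.

8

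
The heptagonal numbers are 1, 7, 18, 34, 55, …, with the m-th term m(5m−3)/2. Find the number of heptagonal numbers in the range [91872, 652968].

The n-th heptagonal number is n(5n−3)/2.
Smallest index with value ≥ 91872: n = 192 (giving 91872).
Largest index with value ≤ 652968: n = 511 (giving 652036).
Indices 192 through 511: 320 terms.

320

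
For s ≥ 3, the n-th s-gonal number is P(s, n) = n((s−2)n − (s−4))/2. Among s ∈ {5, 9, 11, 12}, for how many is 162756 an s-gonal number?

1

s = 5: P(5, 329) = 162197 and P(5, 330) = 163185; 162756 is not s-gonal.
s = 9: P(9, 216) = 162756. ✓
s = 11: P(11, 190) = 161785 and P(11, 191) = 163496; 162756 is not s-gonal.
s = 12: P(12, 180) = 161280 and P(12, 181) = 163081; 162756 is not s-gonal.
Hits: s ∈ {9} → 1.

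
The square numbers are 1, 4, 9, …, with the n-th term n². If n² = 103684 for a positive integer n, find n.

We need n² = 103684, so n = √103684 = 322.
Check: 322² = 103684. ✓

322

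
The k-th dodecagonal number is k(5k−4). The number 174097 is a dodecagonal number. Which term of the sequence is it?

187

Set n(5n−4) = 174097, giving 5n² − 4n − 174097 = 0.
The discriminant is 16 + 20·174097 = 3481956, and √3481956 = 1866.
So n = (4 + 1866) / 10 = 1870/10 = 187.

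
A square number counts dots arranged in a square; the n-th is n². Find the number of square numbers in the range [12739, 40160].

The n-th square number is n².
Smallest index with value ≥ 12739: n = 113 (giving 12769).
Largest index with value ≤ 40160: n = 200 (giving 40000).
Indices 113 through 200: 88 terms.

88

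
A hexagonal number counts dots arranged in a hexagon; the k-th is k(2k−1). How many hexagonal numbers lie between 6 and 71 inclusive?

5

The n-th hexagonal number is n(2n−1).
Smallest index with value ≥ 6: n = 2 (giving 6).
Largest index with value ≤ 71: n = 6 (giving 66).
Indices 2 through 6: 5 terms.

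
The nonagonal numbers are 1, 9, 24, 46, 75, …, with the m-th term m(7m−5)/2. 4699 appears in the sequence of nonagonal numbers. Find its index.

Set n(7n−5)/2 = 4699, giving 7n² − 5n − 9398 = 0.
So n = (5 + 513) / 14 = 518/14 = 37.
Check: 37·(7·37 − 5)/2 = 4699. ✓

37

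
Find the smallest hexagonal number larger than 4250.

Solve n(2n−1) > 4250 for integer n.
The largest n with value ≤ 4250 is 46 (since 4186 ≤ 4250 < 4371), so the first above is n = 47, value 4371.

4371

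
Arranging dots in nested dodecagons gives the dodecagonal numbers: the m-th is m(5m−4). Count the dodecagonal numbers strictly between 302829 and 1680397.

The n-th dodecagonal number is n(5n−4).
Smallest index with value > 302829: n = 247 (giving 304057).
Largest index with value < 1680397: n = 580 (giving 1679680).
Indices 247 through 580: 334 terms.

334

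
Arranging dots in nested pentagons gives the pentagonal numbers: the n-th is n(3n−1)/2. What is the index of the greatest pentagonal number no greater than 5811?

Solve n(3n−1)/2 ≤ 5811 for integer n.
n = 62 gives 5735 ≤ 5811, while n = 63 gives 5922 > 5811; so the answer is index 62.

62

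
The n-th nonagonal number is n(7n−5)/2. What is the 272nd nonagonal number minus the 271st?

1898

Consecutive nonagonal numbers differ by 7n − 6: here 7·272 − 6 = 1898.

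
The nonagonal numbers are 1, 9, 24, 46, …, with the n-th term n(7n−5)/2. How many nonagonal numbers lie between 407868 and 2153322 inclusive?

The n-th nonagonal number is n(7n−5)/2.
Smallest index with value ≥ 407868: n = 342 (giving 408519).
Largest index with value ≤ 2153322: n = 784 (giving 2149336).
Indices 342 through 784: 443 terms.

443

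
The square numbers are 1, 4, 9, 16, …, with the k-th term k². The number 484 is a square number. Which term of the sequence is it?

We need n² = 484, so n = √484 = 22.

22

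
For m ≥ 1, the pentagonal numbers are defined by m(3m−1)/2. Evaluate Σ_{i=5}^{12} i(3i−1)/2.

Σ i(3i−1)/2 = (3Σi² − Σi) / 2 over i = 5..12.
Σi = 78 − 10 = 68 and Σi² = 650 − 30 = 620.
(3·620 − 1·68) / 2 = 1792/2 = 896.

896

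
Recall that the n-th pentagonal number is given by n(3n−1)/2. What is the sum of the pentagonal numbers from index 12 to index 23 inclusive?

5622

Σ i(3i−1)/2 = (3Σi² − Σi) / 2 over i = 12..23.
Σi = 276 − 66 = 210 and Σi² = 4324 − 506 = 3818.
(3·3818 − 1·210) / 2 = 11244/2 = 5622.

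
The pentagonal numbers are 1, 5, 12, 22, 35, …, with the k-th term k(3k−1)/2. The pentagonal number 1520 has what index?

Set n(3n−1)/2 = 1520, giving 3n² − n − 3040 = 0.
So n = (1 + 191) / 6 = 192/6 = 32.

32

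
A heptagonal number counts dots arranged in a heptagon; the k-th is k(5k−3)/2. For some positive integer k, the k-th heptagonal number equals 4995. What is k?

Set n(5n−3)/2 = 4995, giving 5n² − 3n − 9990 = 0.
So n = (3 + 447) / 10 = 450/10 = 45.
Check: 45·(5·45 − 3)/2 = 4995. ✓

45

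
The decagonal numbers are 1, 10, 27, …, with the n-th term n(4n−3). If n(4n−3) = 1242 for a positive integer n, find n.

18

Set n(4n−3) = 1242, giving 4n² − 3n − 1242 = 0.
So n = (3 + 141) / 8 = 144/8 = 18.
Check: 18·(4·18 − 3) = 1242. ✓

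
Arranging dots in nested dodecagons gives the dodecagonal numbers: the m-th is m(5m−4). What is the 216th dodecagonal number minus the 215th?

Consecutive dodecagonal numbers differ by 10n − 9: here 10·216 − 9 = 2151.

2151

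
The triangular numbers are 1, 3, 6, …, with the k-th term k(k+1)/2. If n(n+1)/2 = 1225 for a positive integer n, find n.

Set n(n+1)/2 = 1225, giving n² + n − 2450 = 0.
The discriminant is 1 + 8·1225 = 9801, and √9801 = 99.
So n = (-1 + 99) / 2 = 98/2 = 49.

49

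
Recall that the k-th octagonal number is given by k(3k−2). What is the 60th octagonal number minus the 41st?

5719

60·(3·60 − 2) = 10680 and 41·(3·41 − 2) = 4961.
Difference: 10680 − 4961 = 5719.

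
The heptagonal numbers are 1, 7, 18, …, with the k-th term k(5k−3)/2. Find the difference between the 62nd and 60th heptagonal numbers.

607

62·(5·62 − 3)/2 = 9517 and 60·(5·60 − 3)/2 = 8910.
Difference: 9517 − 8910 = 607.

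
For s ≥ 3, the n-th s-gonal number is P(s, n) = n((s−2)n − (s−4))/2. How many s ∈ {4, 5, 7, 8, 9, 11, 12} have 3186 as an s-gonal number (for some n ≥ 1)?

s = 4: P(4, 56) = 3136 and P(4, 57) = 3249; 3186 is not s-gonal.
s = 5: P(5, 46) = 3151 and P(5, 47) = 3290; 3186 is not s-gonal.
s = 7: P(7, 36) = 3186. ✓
s = 8: P(8, 32) = 3008 and P(8, 33) = 3201; 3186 is not s-gonal.
s = 9: P(9, 30) = 3075 and P(9, 31) = 3286; 3186 is not s-gonal.
s = 11: P(11, 27) = 3186. ✓
s = 12: P(12, 25) = 3025 and P(12, 26) = 3276; 3186 is not s-gonal.
Hits: s ∈ {7, 11} → 2.

2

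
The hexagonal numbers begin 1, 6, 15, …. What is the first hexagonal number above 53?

Solve n(2n−1) > 53 for integer n.
The largest n with value ≤ 53 is 5 (since 45 ≤ 53 < 66), so the first above is n = 6, value 66.

66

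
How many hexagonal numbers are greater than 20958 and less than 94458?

115

The n-th hexagonal number is n(2n−1).
Smallest index with value > 20958: n = 103 (giving 21115).
Largest index with value < 94458: n = 217 (giving 93961).
Indices 103 through 217: 115 terms.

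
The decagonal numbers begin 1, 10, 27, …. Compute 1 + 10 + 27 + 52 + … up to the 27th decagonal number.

Σ i(4i−3) = 4Σi² − 3Σi over i = 1..27.
Σi = 378 and Σi² = 6930.
4·6930 − 3·378 = 26586.

26586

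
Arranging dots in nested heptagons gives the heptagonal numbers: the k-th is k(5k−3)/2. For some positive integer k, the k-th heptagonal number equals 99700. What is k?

Set n(5n−3)/2 = 99700, giving 5n² − 3n − 199400 = 0.
The discriminant is 9 + 40·99700 = 3988009, and √3988009 = 1997.
So n = (3 + 1997) / 10 = 2000/10 = 200.
Check: 200·(5·200 − 3)/2 = 99700. ✓

200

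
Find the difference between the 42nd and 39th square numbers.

243

42² = 1764 and 39² = 1521.
Difference: 1764 − 1521 = 243.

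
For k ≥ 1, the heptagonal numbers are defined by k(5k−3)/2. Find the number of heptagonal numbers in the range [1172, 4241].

20

The n-th heptagonal number is n(5n−3)/2.
Smallest index with value ≥ 1172: n = 22 (giving 1177).
Largest index with value ≤ 4241: n = 41 (giving 4141).
Indices 22 through 41: 20 terms.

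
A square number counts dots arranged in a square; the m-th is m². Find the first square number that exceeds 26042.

26244

Solve n² > 26042 for integer n.
The largest n with value ≤ 26042 is 161 (since 25921 ≤ 26042 < 26244), so the first above is n = 162, value 26244.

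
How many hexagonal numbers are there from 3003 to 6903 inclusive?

21

The n-th hexagonal number is n(2n−1).
Smallest index with value ≥ 3003: n = 39 (giving 3003).
Largest index with value ≤ 6903: n = 59 (giving 6903).
Indices 39 through 59: 21 terms.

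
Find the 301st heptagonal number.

226051

301·(5·301 − 3)/2 = 301·1502/2 = 301·751 = 226051.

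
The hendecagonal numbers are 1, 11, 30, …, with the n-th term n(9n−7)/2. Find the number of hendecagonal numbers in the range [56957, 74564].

The n-th hendecagonal number is n(9n−7)/2.
Smallest index with value ≥ 56957: n = 113 (giving 57065).
Largest index with value ≤ 74564: n = 129 (giving 74433).
Indices 113 through 129: 17 terms.

17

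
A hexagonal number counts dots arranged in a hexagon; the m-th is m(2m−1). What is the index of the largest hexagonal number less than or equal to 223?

10

Solve n(2n−1) ≤ 223 for integer n.
n = 10 gives 190 ≤ 223, while n = 11 gives 231 > 223; so the answer is index 10.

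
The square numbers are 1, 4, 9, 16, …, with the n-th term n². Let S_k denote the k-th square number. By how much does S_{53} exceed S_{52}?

n² − (n−1)² = 2n − 1, so 53² − 52² = 2·53 − 1 = 105.

105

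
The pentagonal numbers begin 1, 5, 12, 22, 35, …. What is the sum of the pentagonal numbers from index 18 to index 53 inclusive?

Σ i(3i−1)/2 = (3Σi² − Σi) / 2 over i = 18..53.
Σi = 1431 − 153 = 1278 and Σi² = 51039 − 1785 = 49254.
(3·49254 − 1·1278) / 2 = 146484/2 = 73242.

73242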